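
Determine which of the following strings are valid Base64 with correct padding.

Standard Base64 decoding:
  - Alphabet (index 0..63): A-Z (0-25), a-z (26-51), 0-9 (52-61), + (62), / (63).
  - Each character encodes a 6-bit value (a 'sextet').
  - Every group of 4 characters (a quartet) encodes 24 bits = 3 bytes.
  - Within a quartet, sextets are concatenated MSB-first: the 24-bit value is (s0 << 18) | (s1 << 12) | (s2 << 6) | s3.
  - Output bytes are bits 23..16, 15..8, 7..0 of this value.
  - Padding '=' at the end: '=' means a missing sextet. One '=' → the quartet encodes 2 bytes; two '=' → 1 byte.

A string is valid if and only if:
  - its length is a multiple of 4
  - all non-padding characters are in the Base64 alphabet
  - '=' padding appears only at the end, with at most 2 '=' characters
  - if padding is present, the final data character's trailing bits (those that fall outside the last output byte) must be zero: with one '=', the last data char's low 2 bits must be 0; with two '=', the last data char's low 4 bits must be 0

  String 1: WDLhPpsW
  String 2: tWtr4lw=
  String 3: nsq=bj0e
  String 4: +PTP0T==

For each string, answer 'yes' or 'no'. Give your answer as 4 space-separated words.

String 1: 'WDLhPpsW' → valid
String 2: 'tWtr4lw=' → valid
String 3: 'nsq=bj0e' → invalid (bad char(s): ['=']; '=' in middle)
String 4: '+PTP0T==' → invalid (bad trailing bits)

Answer: yes yes no no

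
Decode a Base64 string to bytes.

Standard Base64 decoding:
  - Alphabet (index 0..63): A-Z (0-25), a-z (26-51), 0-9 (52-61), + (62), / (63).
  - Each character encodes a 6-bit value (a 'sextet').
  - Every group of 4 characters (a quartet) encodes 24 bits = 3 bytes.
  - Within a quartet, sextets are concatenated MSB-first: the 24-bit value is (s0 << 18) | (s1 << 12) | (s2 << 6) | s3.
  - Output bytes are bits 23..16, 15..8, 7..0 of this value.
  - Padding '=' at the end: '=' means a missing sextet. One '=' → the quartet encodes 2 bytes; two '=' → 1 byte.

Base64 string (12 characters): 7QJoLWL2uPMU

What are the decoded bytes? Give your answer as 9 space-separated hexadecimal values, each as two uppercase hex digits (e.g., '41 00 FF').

After char 0 ('7'=59): chars_in_quartet=1 acc=0x3B bytes_emitted=0
After char 1 ('Q'=16): chars_in_quartet=2 acc=0xED0 bytes_emitted=0
After char 2 ('J'=9): chars_in_quartet=3 acc=0x3B409 bytes_emitted=0
After char 3 ('o'=40): chars_in_quartet=4 acc=0xED0268 -> emit ED 02 68, reset; bytes_emitted=3
After char 4 ('L'=11): chars_in_quartet=1 acc=0xB bytes_emitted=3
After char 5 ('W'=22): chars_in_quartet=2 acc=0x2D6 bytes_emitted=3
After char 6 ('L'=11): chars_in_quartet=3 acc=0xB58B bytes_emitted=3
After char 7 ('2'=54): chars_in_quartet=4 acc=0x2D62F6 -> emit 2D 62 F6, reset; bytes_emitted=6
After char 8 ('u'=46): chars_in_quartet=1 acc=0x2E bytes_emitted=6
After char 9 ('P'=15): chars_in_quartet=2 acc=0xB8F bytes_emitted=6
After char 10 ('M'=12): chars_in_quartet=3 acc=0x2E3CC bytes_emitted=6
After char 11 ('U'=20): chars_in_quartet=4 acc=0xB8F314 -> emit B8 F3 14, reset; bytes_emitted=9

Answer: ED 02 68 2D 62 F6 B8 F3 14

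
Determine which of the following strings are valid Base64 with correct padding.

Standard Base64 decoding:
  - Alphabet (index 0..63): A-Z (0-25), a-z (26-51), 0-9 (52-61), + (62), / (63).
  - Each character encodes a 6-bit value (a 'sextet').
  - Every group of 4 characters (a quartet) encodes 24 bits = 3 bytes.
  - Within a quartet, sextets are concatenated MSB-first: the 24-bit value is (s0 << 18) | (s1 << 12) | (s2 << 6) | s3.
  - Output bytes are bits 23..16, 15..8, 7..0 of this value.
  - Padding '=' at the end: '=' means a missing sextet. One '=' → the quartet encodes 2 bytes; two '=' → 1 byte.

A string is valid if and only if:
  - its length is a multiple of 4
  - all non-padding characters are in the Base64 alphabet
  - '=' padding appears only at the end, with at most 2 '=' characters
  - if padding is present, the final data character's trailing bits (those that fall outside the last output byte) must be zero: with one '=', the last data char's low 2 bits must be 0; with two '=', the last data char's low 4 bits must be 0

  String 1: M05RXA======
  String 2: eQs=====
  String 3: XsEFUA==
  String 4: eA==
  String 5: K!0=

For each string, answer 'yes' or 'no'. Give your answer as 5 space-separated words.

Answer: no no yes yes no

Derivation:
String 1: 'M05RXA======' → invalid (6 pad chars (max 2))
String 2: 'eQs=====' → invalid (5 pad chars (max 2))
String 3: 'XsEFUA==' → valid
String 4: 'eA==' → valid
String 5: 'K!0=' → invalid (bad char(s): ['!'])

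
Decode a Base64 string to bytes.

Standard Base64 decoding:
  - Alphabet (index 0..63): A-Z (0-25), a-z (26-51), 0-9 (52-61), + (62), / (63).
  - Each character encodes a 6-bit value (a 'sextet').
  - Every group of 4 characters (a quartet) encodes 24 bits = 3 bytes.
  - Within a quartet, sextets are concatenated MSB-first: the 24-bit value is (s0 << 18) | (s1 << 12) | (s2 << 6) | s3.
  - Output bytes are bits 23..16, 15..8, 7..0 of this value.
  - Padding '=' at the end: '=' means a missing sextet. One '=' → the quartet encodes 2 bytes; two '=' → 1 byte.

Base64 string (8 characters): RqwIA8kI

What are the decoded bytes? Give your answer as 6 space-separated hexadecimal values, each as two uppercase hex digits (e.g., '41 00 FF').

After char 0 ('R'=17): chars_in_quartet=1 acc=0x11 bytes_emitted=0
After char 1 ('q'=42): chars_in_quartet=2 acc=0x46A bytes_emitted=0
After char 2 ('w'=48): chars_in_quartet=3 acc=0x11AB0 bytes_emitted=0
After char 3 ('I'=8): chars_in_quartet=4 acc=0x46AC08 -> emit 46 AC 08, reset; bytes_emitted=3
After char 4 ('A'=0): chars_in_quartet=1 acc=0x0 bytes_emitted=3
After char 5 ('8'=60): chars_in_quartet=2 acc=0x3C bytes_emitted=3
After char 6 ('k'=36): chars_in_quartet=3 acc=0xF24 bytes_emitted=3
After char 7 ('I'=8): chars_in_quartet=4 acc=0x3C908 -> emit 03 C9 08, reset; bytes_emitted=6

Answer: 46 AC 08 03 C9 08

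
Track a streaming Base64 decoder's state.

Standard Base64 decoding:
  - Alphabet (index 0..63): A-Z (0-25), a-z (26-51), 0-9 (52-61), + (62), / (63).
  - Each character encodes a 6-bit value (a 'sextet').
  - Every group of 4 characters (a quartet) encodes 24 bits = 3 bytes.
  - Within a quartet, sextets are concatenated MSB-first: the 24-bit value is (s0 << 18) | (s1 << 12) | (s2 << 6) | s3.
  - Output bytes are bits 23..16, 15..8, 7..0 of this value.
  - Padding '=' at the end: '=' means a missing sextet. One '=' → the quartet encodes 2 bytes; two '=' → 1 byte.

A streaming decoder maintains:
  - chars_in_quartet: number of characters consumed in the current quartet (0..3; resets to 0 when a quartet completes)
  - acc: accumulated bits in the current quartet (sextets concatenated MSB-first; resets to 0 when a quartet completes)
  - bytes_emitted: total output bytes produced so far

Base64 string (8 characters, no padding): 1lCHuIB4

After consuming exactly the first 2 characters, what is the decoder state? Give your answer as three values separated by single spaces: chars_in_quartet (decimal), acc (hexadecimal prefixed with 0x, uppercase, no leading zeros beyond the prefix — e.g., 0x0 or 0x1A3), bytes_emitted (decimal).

Answer: 2 0xD65 0

Derivation:
After char 0 ('1'=53): chars_in_quartet=1 acc=0x35 bytes_emitted=0
After char 1 ('l'=37): chars_in_quartet=2 acc=0xD65 bytes_emitted=0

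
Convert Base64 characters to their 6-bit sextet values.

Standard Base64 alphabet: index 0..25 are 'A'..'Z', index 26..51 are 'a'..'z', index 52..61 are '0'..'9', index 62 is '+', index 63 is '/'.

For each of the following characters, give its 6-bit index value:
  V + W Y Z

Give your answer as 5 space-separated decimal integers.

'V': A..Z range, ord('V') − ord('A') = 21
'+': index 62
'W': A..Z range, ord('W') − ord('A') = 22
'Y': A..Z range, ord('Y') − ord('A') = 24
'Z': A..Z range, ord('Z') − ord('A') = 25

Answer: 21 62 22 24 25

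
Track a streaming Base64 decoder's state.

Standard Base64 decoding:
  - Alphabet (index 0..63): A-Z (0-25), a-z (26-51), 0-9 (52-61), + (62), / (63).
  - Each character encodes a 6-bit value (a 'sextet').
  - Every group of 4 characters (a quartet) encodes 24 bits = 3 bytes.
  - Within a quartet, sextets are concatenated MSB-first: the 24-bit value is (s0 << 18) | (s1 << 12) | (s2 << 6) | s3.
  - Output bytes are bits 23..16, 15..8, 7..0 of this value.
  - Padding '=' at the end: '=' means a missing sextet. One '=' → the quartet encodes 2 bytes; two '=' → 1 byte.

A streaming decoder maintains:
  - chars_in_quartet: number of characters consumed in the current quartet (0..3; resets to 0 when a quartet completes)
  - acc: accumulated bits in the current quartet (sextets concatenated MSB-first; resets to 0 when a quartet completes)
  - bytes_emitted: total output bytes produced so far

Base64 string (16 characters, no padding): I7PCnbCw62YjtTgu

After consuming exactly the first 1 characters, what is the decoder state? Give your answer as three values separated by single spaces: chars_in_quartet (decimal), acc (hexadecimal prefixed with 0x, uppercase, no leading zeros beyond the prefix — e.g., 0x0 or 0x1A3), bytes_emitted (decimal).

Answer: 1 0x8 0

Derivation:
After char 0 ('I'=8): chars_in_quartet=1 acc=0x8 bytes_emitted=0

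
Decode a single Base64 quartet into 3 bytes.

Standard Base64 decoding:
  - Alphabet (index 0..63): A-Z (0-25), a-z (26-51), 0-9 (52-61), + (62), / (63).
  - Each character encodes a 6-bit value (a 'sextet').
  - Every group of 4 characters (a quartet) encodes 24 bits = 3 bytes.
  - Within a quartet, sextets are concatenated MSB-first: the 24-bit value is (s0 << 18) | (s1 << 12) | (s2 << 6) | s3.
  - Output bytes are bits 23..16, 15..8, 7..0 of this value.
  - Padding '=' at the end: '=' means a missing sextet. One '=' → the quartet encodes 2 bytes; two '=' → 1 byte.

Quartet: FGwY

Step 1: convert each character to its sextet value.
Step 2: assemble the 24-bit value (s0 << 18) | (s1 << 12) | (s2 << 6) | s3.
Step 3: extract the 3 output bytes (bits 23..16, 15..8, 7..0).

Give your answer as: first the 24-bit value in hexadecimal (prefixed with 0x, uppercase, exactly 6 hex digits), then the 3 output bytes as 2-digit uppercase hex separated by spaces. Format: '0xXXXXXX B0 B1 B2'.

Answer: 0x146C18 14 6C 18

Derivation:
Sextets: F=5, G=6, w=48, Y=24
24-bit: (5<<18) | (6<<12) | (48<<6) | 24
      = 0x140000 | 0x006000 | 0x000C00 | 0x000018
      = 0x146C18
Bytes: (v>>16)&0xFF=14, (v>>8)&0xFF=6C, v&0xFF=18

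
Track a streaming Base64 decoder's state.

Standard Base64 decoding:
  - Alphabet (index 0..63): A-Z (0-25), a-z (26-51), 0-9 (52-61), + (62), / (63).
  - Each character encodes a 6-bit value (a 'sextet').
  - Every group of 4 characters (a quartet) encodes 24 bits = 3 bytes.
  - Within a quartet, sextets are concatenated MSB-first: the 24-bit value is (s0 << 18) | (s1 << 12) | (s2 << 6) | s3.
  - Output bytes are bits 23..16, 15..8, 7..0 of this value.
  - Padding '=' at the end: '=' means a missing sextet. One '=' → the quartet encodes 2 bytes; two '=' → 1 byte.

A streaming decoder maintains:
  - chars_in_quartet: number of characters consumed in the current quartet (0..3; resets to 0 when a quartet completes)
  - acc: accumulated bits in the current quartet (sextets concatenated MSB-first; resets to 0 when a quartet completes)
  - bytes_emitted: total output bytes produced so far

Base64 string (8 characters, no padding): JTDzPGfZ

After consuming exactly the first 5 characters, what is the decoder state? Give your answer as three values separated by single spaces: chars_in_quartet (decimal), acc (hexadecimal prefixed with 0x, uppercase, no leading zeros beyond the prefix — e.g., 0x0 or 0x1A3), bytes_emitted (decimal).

Answer: 1 0xF 3

Derivation:
After char 0 ('J'=9): chars_in_quartet=1 acc=0x9 bytes_emitted=0
After char 1 ('T'=19): chars_in_quartet=2 acc=0x253 bytes_emitted=0
After char 2 ('D'=3): chars_in_quartet=3 acc=0x94C3 bytes_emitted=0
After char 3 ('z'=51): chars_in_quartet=4 acc=0x2530F3 -> emit 25 30 F3, reset; bytes_emitted=3
After char 4 ('P'=15): chars_in_quartet=1 acc=0xF bytes_emitted=3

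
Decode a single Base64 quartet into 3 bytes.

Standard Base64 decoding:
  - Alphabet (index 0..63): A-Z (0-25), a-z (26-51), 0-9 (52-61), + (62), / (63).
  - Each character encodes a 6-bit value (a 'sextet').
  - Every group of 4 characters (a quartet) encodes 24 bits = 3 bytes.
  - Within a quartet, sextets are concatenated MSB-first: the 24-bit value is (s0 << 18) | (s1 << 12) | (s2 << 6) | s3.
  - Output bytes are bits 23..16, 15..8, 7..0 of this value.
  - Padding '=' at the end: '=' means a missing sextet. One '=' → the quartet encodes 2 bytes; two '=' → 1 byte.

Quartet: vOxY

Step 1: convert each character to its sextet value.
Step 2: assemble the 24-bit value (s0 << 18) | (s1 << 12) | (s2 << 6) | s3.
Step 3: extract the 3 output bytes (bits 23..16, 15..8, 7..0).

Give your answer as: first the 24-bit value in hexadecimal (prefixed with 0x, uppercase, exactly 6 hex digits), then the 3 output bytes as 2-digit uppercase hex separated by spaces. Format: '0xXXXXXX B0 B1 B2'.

Sextets: v=47, O=14, x=49, Y=24
24-bit: (47<<18) | (14<<12) | (49<<6) | 24
      = 0xBC0000 | 0x00E000 | 0x000C40 | 0x000018
      = 0xBCEC58
Bytes: (v>>16)&0xFF=BC, (v>>8)&0xFF=EC, v&0xFF=58

Answer: 0xBCEC58 BC EC 58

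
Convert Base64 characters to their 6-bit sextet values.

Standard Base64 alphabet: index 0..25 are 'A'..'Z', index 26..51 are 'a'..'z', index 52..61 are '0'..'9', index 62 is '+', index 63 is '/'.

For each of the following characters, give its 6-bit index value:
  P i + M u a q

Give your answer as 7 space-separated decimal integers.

Answer: 15 34 62 12 46 26 42

Derivation:
'P': A..Z range, ord('P') − ord('A') = 15
'i': a..z range, 26 + ord('i') − ord('a') = 34
'+': index 62
'M': A..Z range, ord('M') − ord('A') = 12
'u': a..z range, 26 + ord('u') − ord('a') = 46
'a': a..z range, 26 + ord('a') − ord('a') = 26
'q': a..z range, 26 + ord('q') − ord('a') = 42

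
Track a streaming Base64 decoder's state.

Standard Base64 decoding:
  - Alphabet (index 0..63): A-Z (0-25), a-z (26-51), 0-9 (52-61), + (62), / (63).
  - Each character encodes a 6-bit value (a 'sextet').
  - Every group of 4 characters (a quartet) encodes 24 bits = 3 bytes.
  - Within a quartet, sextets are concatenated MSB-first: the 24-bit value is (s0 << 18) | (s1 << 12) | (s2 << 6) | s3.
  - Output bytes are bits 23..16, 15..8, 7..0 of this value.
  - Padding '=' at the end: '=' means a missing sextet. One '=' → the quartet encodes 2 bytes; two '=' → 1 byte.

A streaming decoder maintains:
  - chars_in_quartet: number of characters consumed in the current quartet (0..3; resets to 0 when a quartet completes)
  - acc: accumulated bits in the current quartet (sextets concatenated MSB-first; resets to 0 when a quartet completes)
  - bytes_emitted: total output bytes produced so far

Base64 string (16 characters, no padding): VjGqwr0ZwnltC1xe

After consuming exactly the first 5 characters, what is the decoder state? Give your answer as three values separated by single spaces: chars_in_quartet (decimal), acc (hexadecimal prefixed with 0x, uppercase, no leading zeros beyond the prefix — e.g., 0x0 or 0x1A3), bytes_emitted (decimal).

After char 0 ('V'=21): chars_in_quartet=1 acc=0x15 bytes_emitted=0
After char 1 ('j'=35): chars_in_quartet=2 acc=0x563 bytes_emitted=0
After char 2 ('G'=6): chars_in_quartet=3 acc=0x158C6 bytes_emitted=0
After char 3 ('q'=42): chars_in_quartet=4 acc=0x5631AA -> emit 56 31 AA, reset; bytes_emitted=3
After char 4 ('w'=48): chars_in_quartet=1 acc=0x30 bytes_emitted=3

Answer: 1 0x30 3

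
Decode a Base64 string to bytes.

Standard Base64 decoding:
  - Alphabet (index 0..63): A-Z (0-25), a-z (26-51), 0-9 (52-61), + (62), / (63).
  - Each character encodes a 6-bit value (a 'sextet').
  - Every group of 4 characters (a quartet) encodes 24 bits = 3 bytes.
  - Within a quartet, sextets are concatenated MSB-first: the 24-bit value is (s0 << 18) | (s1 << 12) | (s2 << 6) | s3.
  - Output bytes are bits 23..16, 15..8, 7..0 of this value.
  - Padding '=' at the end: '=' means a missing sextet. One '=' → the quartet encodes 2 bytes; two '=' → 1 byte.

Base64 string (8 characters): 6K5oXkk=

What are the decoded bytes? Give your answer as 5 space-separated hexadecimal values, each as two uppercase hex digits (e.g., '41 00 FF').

After char 0 ('6'=58): chars_in_quartet=1 acc=0x3A bytes_emitted=0
After char 1 ('K'=10): chars_in_quartet=2 acc=0xE8A bytes_emitted=0
After char 2 ('5'=57): chars_in_quartet=3 acc=0x3A2B9 bytes_emitted=0
After char 3 ('o'=40): chars_in_quartet=4 acc=0xE8AE68 -> emit E8 AE 68, reset; bytes_emitted=3
After char 4 ('X'=23): chars_in_quartet=1 acc=0x17 bytes_emitted=3
After char 5 ('k'=36): chars_in_quartet=2 acc=0x5E4 bytes_emitted=3
After char 6 ('k'=36): chars_in_quartet=3 acc=0x17924 bytes_emitted=3
Padding '=': partial quartet acc=0x17924 -> emit 5E 49; bytes_emitted=5

Answer: E8 AE 68 5E 49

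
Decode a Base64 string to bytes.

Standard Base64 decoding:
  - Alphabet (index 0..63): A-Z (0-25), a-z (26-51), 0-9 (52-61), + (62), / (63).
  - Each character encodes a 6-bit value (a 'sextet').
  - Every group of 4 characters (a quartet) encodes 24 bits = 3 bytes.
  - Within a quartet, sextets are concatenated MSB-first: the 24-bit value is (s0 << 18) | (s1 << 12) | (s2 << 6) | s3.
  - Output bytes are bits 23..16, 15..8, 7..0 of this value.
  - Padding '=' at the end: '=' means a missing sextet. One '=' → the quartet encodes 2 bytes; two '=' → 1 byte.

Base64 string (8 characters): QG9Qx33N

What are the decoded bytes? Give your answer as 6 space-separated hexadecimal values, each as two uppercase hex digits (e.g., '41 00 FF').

Answer: 40 6F 50 C7 7D CD

Derivation:
After char 0 ('Q'=16): chars_in_quartet=1 acc=0x10 bytes_emitted=0
After char 1 ('G'=6): chars_in_quartet=2 acc=0x406 bytes_emitted=0
After char 2 ('9'=61): chars_in_quartet=3 acc=0x101BD bytes_emitted=0
After char 3 ('Q'=16): chars_in_quartet=4 acc=0x406F50 -> emit 40 6F 50, reset; bytes_emitted=3
After char 4 ('x'=49): chars_in_quartet=1 acc=0x31 bytes_emitted=3
After char 5 ('3'=55): chars_in_quartet=2 acc=0xC77 bytes_emitted=3
After char 6 ('3'=55): chars_in_quartet=3 acc=0x31DF7 bytes_emitted=3
After char 7 ('N'=13): chars_in_quartet=4 acc=0xC77DCD -> emit C7 7D CD, reset; bytes_emitted=6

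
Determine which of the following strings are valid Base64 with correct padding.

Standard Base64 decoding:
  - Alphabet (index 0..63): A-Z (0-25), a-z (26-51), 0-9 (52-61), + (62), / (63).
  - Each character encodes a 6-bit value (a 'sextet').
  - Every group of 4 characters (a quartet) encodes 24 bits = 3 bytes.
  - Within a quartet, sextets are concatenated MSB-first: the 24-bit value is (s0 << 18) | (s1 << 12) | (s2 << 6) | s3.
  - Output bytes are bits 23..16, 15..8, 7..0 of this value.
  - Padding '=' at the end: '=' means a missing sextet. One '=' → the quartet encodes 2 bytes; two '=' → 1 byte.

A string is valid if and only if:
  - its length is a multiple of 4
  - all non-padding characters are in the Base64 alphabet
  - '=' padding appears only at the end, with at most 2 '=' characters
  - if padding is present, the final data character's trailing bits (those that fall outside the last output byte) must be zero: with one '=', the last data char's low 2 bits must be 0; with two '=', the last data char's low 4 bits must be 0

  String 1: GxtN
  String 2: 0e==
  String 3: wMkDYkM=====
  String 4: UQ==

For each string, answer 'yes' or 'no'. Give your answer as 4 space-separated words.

String 1: 'GxtN' → valid
String 2: '0e==' → invalid (bad trailing bits)
String 3: 'wMkDYkM=====' → invalid (5 pad chars (max 2))
String 4: 'UQ==' → valid

Answer: yes no no yes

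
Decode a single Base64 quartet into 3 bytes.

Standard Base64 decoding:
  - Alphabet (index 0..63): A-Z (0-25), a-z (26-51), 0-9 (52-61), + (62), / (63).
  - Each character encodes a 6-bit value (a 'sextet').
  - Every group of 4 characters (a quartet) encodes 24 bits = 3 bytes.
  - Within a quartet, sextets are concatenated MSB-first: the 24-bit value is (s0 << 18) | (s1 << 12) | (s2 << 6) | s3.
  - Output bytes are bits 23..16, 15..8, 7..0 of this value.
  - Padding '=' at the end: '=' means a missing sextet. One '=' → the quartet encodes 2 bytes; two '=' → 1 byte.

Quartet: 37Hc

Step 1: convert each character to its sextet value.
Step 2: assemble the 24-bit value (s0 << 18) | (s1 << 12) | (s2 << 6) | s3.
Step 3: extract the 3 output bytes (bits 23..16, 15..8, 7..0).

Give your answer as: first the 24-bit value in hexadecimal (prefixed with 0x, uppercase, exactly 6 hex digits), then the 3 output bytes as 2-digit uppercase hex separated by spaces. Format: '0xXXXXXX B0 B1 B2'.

Sextets: 3=55, 7=59, H=7, c=28
24-bit: (55<<18) | (59<<12) | (7<<6) | 28
      = 0xDC0000 | 0x03B000 | 0x0001C0 | 0x00001C
      = 0xDFB1DC
Bytes: (v>>16)&0xFF=DF, (v>>8)&0xFF=B1, v&0xFF=DC

Answer: 0xDFB1DC DF B1 DC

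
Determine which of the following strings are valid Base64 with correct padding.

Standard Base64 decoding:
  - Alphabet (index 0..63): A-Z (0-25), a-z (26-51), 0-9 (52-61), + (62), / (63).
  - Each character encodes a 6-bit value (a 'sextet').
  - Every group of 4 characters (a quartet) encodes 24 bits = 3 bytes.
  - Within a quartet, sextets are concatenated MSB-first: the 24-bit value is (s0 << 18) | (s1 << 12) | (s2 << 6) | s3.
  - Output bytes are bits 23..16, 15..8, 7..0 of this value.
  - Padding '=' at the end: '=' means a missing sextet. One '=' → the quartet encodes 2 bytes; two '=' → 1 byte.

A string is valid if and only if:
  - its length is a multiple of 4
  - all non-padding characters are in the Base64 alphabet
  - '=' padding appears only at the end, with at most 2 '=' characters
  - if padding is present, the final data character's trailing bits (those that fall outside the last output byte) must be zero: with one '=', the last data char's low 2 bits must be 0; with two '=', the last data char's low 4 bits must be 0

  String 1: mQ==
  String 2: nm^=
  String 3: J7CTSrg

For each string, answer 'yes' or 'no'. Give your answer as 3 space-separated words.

String 1: 'mQ==' → valid
String 2: 'nm^=' → invalid (bad char(s): ['^'])
String 3: 'J7CTSrg' → invalid (len=7 not mult of 4)

Answer: yes no no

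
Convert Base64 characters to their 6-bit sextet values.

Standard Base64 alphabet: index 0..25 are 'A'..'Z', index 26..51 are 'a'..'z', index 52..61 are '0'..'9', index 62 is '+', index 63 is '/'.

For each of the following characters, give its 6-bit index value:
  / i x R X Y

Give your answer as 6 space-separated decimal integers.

'/': index 63
'i': a..z range, 26 + ord('i') − ord('a') = 34
'x': a..z range, 26 + ord('x') − ord('a') = 49
'R': A..Z range, ord('R') − ord('A') = 17
'X': A..Z range, ord('X') − ord('A') = 23
'Y': A..Z range, ord('Y') − ord('A') = 24

Answer: 63 34 49 17 23 24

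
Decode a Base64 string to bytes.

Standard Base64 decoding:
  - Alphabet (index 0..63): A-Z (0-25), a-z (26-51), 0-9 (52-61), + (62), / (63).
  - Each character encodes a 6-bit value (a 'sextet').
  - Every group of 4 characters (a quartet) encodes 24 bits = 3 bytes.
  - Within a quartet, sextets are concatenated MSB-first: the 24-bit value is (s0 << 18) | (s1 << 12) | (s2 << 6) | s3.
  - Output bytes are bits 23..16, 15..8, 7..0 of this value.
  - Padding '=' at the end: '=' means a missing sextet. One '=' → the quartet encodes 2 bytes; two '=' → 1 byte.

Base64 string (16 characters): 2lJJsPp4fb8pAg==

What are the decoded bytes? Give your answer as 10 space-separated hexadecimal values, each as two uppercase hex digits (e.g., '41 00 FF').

Answer: DA 52 49 B0 FA 78 7D BF 29 02

Derivation:
After char 0 ('2'=54): chars_in_quartet=1 acc=0x36 bytes_emitted=0
After char 1 ('l'=37): chars_in_quartet=2 acc=0xDA5 bytes_emitted=0
After char 2 ('J'=9): chars_in_quartet=3 acc=0x36949 bytes_emitted=0
After char 3 ('J'=9): chars_in_quartet=4 acc=0xDA5249 -> emit DA 52 49, reset; bytes_emitted=3
After char 4 ('s'=44): chars_in_quartet=1 acc=0x2C bytes_emitted=3
After char 5 ('P'=15): chars_in_quartet=2 acc=0xB0F bytes_emitted=3
After char 6 ('p'=41): chars_in_quartet=3 acc=0x2C3E9 bytes_emitted=3
After char 7 ('4'=56): chars_in_quartet=4 acc=0xB0FA78 -> emit B0 FA 78, reset; bytes_emitted=6
After char 8 ('f'=31): chars_in_quartet=1 acc=0x1F bytes_emitted=6
After char 9 ('b'=27): chars_in_quartet=2 acc=0x7DB bytes_emitted=6
After char 10 ('8'=60): chars_in_quartet=3 acc=0x1F6FC bytes_emitted=6
After char 11 ('p'=41): chars_in_quartet=4 acc=0x7DBF29 -> emit 7D BF 29, reset; bytes_emitted=9
After char 12 ('A'=0): chars_in_quartet=1 acc=0x0 bytes_emitted=9
After char 13 ('g'=32): chars_in_quartet=2 acc=0x20 bytes_emitted=9
Padding '==': partial quartet acc=0x20 -> emit 02; bytes_emitted=10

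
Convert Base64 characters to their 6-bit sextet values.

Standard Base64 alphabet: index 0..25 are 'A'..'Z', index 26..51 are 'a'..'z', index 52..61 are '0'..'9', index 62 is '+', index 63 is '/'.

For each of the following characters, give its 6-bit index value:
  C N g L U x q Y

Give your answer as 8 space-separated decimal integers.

Answer: 2 13 32 11 20 49 42 24

Derivation:
'C': A..Z range, ord('C') − ord('A') = 2
'N': A..Z range, ord('N') − ord('A') = 13
'g': a..z range, 26 + ord('g') − ord('a') = 32
'L': A..Z range, ord('L') − ord('A') = 11
'U': A..Z range, ord('U') − ord('A') = 20
'x': a..z range, 26 + ord('x') − ord('a') = 49
'q': a..z range, 26 + ord('q') − ord('a') = 42
'Y': A..Z range, ord('Y') − ord('A') = 24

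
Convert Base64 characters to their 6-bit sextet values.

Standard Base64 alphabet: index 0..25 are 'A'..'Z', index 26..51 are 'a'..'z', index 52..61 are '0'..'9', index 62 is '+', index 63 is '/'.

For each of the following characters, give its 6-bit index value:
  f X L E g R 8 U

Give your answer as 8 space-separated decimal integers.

'f': a..z range, 26 + ord('f') − ord('a') = 31
'X': A..Z range, ord('X') − ord('A') = 23
'L': A..Z range, ord('L') − ord('A') = 11
'E': A..Z range, ord('E') − ord('A') = 4
'g': a..z range, 26 + ord('g') − ord('a') = 32
'R': A..Z range, ord('R') − ord('A') = 17
'8': 0..9 range, 52 + ord('8') − ord('0') = 60
'U': A..Z range, ord('U') − ord('A') = 20

Answer: 31 23 11 4 32 17 60 20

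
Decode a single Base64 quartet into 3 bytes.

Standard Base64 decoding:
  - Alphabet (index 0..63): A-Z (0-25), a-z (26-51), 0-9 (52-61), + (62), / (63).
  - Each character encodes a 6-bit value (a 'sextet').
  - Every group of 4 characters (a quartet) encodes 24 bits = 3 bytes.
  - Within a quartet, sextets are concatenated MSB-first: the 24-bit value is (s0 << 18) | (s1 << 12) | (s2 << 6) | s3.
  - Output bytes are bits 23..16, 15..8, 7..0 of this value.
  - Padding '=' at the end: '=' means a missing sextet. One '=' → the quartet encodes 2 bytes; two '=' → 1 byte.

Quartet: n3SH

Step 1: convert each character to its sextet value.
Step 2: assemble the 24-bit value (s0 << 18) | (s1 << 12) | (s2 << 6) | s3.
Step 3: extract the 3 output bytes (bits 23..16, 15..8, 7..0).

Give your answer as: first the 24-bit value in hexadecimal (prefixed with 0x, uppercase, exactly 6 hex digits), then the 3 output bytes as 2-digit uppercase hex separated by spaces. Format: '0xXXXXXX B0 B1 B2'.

Answer: 0x9F7487 9F 74 87

Derivation:
Sextets: n=39, 3=55, S=18, H=7
24-bit: (39<<18) | (55<<12) | (18<<6) | 7
      = 0x9C0000 | 0x037000 | 0x000480 | 0x000007
      = 0x9F7487
Bytes: (v>>16)&0xFF=9F, (v>>8)&0xFF=74, v&0xFF=87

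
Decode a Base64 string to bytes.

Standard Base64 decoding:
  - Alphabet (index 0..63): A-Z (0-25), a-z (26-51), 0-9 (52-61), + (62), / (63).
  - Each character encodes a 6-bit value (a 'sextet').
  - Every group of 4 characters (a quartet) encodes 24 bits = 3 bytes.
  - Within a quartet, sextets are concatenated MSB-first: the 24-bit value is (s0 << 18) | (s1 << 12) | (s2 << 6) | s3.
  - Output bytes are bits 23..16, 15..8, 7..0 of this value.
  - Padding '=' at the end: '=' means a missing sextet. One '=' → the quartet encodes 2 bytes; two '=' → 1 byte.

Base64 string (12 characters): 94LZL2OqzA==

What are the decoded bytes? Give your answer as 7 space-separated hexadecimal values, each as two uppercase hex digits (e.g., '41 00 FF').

Answer: F7 82 D9 2F 63 AA CC

Derivation:
After char 0 ('9'=61): chars_in_quartet=1 acc=0x3D bytes_emitted=0
After char 1 ('4'=56): chars_in_quartet=2 acc=0xF78 bytes_emitted=0
After char 2 ('L'=11): chars_in_quartet=3 acc=0x3DE0B bytes_emitted=0
After char 3 ('Z'=25): chars_in_quartet=4 acc=0xF782D9 -> emit F7 82 D9, reset; bytes_emitted=3
After char 4 ('L'=11): chars_in_quartet=1 acc=0xB bytes_emitted=3
After char 5 ('2'=54): chars_in_quartet=2 acc=0x2F6 bytes_emitted=3
After char 6 ('O'=14): chars_in_quartet=3 acc=0xBD8E bytes_emitted=3
After char 7 ('q'=42): chars_in_quartet=4 acc=0x2F63AA -> emit 2F 63 AA, reset; bytes_emitted=6
After char 8 ('z'=51): chars_in_quartet=1 acc=0x33 bytes_emitted=6
After char 9 ('A'=0): chars_in_quartet=2 acc=0xCC0 bytes_emitted=6
Padding '==': partial quartet acc=0xCC0 -> emit CC; bytes_emitted=7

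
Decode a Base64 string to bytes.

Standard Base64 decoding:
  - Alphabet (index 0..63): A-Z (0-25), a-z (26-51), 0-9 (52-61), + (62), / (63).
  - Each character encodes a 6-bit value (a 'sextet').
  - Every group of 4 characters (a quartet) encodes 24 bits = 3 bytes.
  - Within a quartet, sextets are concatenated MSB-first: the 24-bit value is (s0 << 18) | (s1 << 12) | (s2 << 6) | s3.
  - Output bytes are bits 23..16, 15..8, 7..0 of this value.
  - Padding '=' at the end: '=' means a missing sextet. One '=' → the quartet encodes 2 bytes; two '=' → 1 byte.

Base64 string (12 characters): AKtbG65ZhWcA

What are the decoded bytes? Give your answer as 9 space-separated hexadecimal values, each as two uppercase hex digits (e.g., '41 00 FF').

Answer: 00 AB 5B 1B AE 59 85 67 00

Derivation:
After char 0 ('A'=0): chars_in_quartet=1 acc=0x0 bytes_emitted=0
After char 1 ('K'=10): chars_in_quartet=2 acc=0xA bytes_emitted=0
After char 2 ('t'=45): chars_in_quartet=3 acc=0x2AD bytes_emitted=0
After char 3 ('b'=27): chars_in_quartet=4 acc=0xAB5B -> emit 00 AB 5B, reset; bytes_emitted=3
After char 4 ('G'=6): chars_in_quartet=1 acc=0x6 bytes_emitted=3
After char 5 ('6'=58): chars_in_quartet=2 acc=0x1BA bytes_emitted=3
After char 6 ('5'=57): chars_in_quartet=3 acc=0x6EB9 bytes_emitted=3
After char 7 ('Z'=25): chars_in_quartet=4 acc=0x1BAE59 -> emit 1B AE 59, reset; bytes_emitted=6
After char 8 ('h'=33): chars_in_quartet=1 acc=0x21 bytes_emitted=6
After char 9 ('W'=22): chars_in_quartet=2 acc=0x856 bytes_emitted=6
After char 10 ('c'=28): chars_in_quartet=3 acc=0x2159C bytes_emitted=6
After char 11 ('A'=0): chars_in_quartet=4 acc=0x856700 -> emit 85 67 00, reset; bytes_emitted=9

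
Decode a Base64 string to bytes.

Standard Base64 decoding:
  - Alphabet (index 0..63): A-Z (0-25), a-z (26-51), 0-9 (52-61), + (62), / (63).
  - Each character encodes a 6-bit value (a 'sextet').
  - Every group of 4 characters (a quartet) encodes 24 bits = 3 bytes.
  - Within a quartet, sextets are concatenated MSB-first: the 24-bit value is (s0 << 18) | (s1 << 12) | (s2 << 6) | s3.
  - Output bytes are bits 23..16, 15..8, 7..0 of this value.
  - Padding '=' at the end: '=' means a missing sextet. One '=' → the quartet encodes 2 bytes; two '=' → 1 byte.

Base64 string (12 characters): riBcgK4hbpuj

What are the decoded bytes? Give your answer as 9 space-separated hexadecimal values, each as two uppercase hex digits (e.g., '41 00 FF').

After char 0 ('r'=43): chars_in_quartet=1 acc=0x2B bytes_emitted=0
After char 1 ('i'=34): chars_in_quartet=2 acc=0xAE2 bytes_emitted=0
After char 2 ('B'=1): chars_in_quartet=3 acc=0x2B881 bytes_emitted=0
After char 3 ('c'=28): chars_in_quartet=4 acc=0xAE205C -> emit AE 20 5C, reset; bytes_emitted=3
After char 4 ('g'=32): chars_in_quartet=1 acc=0x20 bytes_emitted=3
After char 5 ('K'=10): chars_in_quartet=2 acc=0x80A bytes_emitted=3
After char 6 ('4'=56): chars_in_quartet=3 acc=0x202B8 bytes_emitted=3
After char 7 ('h'=33): chars_in_quartet=4 acc=0x80AE21 -> emit 80 AE 21, reset; bytes_emitted=6
After char 8 ('b'=27): chars_in_quartet=1 acc=0x1B bytes_emitted=6
After char 9 ('p'=41): chars_in_quartet=2 acc=0x6E9 bytes_emitted=6
After char 10 ('u'=46): chars_in_quartet=3 acc=0x1BA6E bytes_emitted=6
After char 11 ('j'=35): chars_in_quartet=4 acc=0x6E9BA3 -> emit 6E 9B A3, reset; bytes_emitted=9

Answer: AE 20 5C 80 AE 21 6E 9B A3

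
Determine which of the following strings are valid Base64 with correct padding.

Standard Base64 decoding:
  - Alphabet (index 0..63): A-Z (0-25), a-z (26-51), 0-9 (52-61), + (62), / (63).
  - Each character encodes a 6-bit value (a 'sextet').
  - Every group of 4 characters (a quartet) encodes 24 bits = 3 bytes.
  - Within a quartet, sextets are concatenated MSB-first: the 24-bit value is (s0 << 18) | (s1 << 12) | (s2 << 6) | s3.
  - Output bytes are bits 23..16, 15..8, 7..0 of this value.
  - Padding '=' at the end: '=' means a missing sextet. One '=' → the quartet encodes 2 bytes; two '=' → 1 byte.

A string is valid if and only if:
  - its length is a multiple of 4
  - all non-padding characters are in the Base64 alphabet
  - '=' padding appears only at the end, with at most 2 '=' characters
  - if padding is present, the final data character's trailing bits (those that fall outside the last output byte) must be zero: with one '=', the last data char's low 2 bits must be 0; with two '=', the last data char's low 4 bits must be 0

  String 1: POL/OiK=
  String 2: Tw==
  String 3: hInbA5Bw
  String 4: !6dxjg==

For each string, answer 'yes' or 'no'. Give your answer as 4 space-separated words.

String 1: 'POL/OiK=' → invalid (bad trailing bits)
String 2: 'Tw==' → valid
String 3: 'hInbA5Bw' → valid
String 4: '!6dxjg==' → invalid (bad char(s): ['!'])

Answer: no yes yes no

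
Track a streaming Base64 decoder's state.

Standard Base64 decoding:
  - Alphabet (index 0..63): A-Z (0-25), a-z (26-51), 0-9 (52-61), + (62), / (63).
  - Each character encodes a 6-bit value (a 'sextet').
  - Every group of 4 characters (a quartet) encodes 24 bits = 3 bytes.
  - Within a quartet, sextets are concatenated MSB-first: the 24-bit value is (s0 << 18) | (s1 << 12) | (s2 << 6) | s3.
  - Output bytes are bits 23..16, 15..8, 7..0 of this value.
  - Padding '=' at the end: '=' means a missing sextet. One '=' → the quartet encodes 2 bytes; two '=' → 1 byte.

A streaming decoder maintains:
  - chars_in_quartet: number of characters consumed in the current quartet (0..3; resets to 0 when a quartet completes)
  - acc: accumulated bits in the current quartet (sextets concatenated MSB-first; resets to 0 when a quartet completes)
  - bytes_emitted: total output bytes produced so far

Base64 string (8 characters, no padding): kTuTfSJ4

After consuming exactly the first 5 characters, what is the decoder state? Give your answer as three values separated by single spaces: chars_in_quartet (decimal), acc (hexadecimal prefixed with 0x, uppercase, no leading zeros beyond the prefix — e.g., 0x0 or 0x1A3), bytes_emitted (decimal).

Answer: 1 0x1F 3

Derivation:
After char 0 ('k'=36): chars_in_quartet=1 acc=0x24 bytes_emitted=0
After char 1 ('T'=19): chars_in_quartet=2 acc=0x913 bytes_emitted=0
After char 2 ('u'=46): chars_in_quartet=3 acc=0x244EE bytes_emitted=0
After char 3 ('T'=19): chars_in_quartet=4 acc=0x913B93 -> emit 91 3B 93, reset; bytes_emitted=3
After char 4 ('f'=31): chars_in_quartet=1 acc=0x1F bytes_emitted=3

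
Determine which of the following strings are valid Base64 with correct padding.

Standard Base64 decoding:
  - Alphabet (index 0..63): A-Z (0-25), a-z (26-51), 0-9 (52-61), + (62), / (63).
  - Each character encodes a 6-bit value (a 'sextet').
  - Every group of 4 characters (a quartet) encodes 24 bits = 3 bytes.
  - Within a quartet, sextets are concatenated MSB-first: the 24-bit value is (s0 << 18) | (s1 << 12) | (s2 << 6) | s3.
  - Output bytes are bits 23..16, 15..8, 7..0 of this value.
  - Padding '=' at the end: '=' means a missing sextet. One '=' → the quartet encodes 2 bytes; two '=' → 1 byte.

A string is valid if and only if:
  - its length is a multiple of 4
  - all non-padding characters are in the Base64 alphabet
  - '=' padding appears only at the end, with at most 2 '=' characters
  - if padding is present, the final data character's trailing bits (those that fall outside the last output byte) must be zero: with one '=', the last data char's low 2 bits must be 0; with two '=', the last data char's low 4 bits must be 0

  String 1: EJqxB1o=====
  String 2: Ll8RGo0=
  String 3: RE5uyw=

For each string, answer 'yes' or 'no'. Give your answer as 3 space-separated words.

String 1: 'EJqxB1o=====' → invalid (5 pad chars (max 2))
String 2: 'Ll8RGo0=' → valid
String 3: 'RE5uyw=' → invalid (len=7 not mult of 4)

Answer: no yes no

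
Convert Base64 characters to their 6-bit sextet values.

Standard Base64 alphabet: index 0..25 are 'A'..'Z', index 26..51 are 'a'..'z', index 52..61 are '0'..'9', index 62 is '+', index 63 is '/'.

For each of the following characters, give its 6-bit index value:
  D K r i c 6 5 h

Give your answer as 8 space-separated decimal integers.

'D': A..Z range, ord('D') − ord('A') = 3
'K': A..Z range, ord('K') − ord('A') = 10
'r': a..z range, 26 + ord('r') − ord('a') = 43
'i': a..z range, 26 + ord('i') − ord('a') = 34
'c': a..z range, 26 + ord('c') − ord('a') = 28
'6': 0..9 range, 52 + ord('6') − ord('0') = 58
'5': 0..9 range, 52 + ord('5') − ord('0') = 57
'h': a..z range, 26 + ord('h') − ord('a') = 33

Answer: 3 10 43 34 28 58 57 33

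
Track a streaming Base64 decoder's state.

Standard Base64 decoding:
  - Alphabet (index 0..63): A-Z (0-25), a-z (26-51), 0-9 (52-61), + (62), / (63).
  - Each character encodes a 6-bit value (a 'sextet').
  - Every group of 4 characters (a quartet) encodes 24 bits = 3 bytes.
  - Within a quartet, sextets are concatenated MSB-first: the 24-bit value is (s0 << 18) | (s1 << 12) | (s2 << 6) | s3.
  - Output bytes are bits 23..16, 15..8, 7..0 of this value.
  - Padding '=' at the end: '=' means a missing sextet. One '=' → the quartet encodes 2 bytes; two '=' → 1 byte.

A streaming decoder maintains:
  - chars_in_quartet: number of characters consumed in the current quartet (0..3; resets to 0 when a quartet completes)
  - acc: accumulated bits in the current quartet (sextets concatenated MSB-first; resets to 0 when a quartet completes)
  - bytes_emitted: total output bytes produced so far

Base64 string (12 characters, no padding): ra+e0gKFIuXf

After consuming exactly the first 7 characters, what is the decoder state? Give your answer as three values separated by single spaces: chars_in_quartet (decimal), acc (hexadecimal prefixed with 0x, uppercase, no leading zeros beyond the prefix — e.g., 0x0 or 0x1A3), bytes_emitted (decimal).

After char 0 ('r'=43): chars_in_quartet=1 acc=0x2B bytes_emitted=0
After char 1 ('a'=26): chars_in_quartet=2 acc=0xADA bytes_emitted=0
After char 2 ('+'=62): chars_in_quartet=3 acc=0x2B6BE bytes_emitted=0
After char 3 ('e'=30): chars_in_quartet=4 acc=0xADAF9E -> emit AD AF 9E, reset; bytes_emitted=3
After char 4 ('0'=52): chars_in_quartet=1 acc=0x34 bytes_emitted=3
After char 5 ('g'=32): chars_in_quartet=2 acc=0xD20 bytes_emitted=3
After char 6 ('K'=10): chars_in_quartet=3 acc=0x3480A bytes_emitted=3

Answer: 3 0x3480A 3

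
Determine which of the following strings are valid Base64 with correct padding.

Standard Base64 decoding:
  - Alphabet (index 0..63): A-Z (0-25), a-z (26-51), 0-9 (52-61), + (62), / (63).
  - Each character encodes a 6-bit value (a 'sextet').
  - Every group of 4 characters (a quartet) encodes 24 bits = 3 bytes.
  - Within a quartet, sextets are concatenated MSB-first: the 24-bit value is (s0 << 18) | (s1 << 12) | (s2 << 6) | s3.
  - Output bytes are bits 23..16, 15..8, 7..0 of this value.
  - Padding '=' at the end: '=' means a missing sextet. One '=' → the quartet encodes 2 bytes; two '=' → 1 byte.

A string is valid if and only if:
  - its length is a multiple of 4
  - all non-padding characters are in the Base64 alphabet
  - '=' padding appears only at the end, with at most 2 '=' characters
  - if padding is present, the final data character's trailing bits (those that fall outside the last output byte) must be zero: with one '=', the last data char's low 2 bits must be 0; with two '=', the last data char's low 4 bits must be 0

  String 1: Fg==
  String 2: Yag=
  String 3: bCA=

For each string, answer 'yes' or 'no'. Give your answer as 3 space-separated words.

Answer: yes yes yes

Derivation:
String 1: 'Fg==' → valid
String 2: 'Yag=' → valid
String 3: 'bCA=' → valid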